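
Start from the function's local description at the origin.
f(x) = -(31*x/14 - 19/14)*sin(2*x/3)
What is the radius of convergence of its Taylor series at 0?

The factor -sin(2*x/3) is entire and contributes no finite singular point.
The polynomial part has no poles.
No finite singular points: the Taylor series at 0 converges everywhere.

The radius of convergence is infinite.


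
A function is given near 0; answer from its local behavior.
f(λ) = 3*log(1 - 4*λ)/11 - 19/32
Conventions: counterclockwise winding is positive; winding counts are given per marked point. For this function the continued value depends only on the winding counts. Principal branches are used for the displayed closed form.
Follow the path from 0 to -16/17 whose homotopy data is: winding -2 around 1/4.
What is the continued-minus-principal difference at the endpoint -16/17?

The rational part is single-valued and drops out of the difference; each branch term changes only by its own monodromy.
(3/11)*log(1 - λ/(1/4)): each positive loop around 1/4 adds 2*pi*i to the log, so winding -2 contributes (3/11)*(-2)*2*pi*i = -(12/11)*pi*i.
Summing the contributions at λ = -16/17 gives -(12/11)*pi*i.

Continued minus principal equals -(12/11)*pi*i.


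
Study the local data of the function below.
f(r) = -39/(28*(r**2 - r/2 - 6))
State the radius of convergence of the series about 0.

The radius of convergence is -1/4 + (1/4)*sqrt(97).

Denominator factor (r**2 - r/2 - 6): discriminant 97/4, real irrational roots 1/4 + (1/4)*sqrt(97) and 1/4 - (1/4)*sqrt(97); poles of order 1, moduli 1/4 + (1/4)*sqrt(97) and -1/4 + (1/4)*sqrt(97).
The radius of convergence is the smallest modulus among the singular points: -1/4 + (1/4)*sqrt(97).


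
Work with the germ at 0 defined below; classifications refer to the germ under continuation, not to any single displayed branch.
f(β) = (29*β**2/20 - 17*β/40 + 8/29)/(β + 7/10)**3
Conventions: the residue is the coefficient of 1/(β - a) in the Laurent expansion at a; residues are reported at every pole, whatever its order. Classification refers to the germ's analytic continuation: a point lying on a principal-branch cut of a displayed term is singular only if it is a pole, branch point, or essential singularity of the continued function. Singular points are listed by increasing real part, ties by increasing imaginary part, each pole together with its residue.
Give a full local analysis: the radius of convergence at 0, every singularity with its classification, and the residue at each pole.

Denominator factor (β + 7/10)^3: pole of order 3 at -7/10, modulus 7/10.
The radius of convergence is the smallest modulus among the singular points: 7/10.
At the order-3 pole -7/10 set g(β) = (β - (-7/10))^3*f(β) = 29*β**2/20 - 17*β/40 + 8/29.
Order-3 pole: residue = g''(a)/2; g''(-7/10) = 29/10, so the residue is 29/20.

Radius of convergence at 0: 7/10.
At -7/10: a pole of order 3; residue 29/20.


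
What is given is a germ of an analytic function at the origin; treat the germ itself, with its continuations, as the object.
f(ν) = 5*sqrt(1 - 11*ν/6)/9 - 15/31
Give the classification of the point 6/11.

The point is an algebraic (square-root) branch point.

The term (5/9)*sqrt(1 - ν/(6/11)) has argument 1 - 6/11/(6/11) = 0 at 6/11: a square-root (algebraic, two-sheeted) branch point; the remaining terms are analytic or single-valued there.


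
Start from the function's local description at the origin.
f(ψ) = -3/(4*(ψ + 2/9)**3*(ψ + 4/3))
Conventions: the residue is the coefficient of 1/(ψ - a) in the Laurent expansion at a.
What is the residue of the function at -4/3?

At the order-1 pole -4/3 set g(ψ) = (ψ - (-4/3))*f(ψ) = -3/(4*(ψ + 2/9)**3).
Simple pole: residue = g(a) at a = -4/3, which is 2187/4000.

The residue is 2187/4000.


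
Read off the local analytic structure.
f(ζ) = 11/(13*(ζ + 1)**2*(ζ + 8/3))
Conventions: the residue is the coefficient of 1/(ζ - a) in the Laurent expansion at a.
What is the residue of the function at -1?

At the order-2 pole -1 set g(ζ) = (ζ - (-1))^2*f(ζ) = 11/(13*(ζ + 8/3)).
Order-2 pole: residue = g'(a); g'(-1) = -99/325, so the residue is -99/325.

The residue is -99/325.


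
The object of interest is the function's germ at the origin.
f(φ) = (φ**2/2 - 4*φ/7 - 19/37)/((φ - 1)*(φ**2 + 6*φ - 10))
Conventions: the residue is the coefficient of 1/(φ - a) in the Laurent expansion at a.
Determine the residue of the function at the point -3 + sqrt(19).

The factor φ**2 + 6*φ - 10 splits as (φ - a)(φ - a') with a = -3 + sqrt(19), a' = -3 - sqrt(19). At the order-1 pole a set g(φ) = (φ - a)*f(φ) = [(φ**2/2 - 4*φ/7 - 19/37)/(φ - 1)] / (φ - a').
Simple pole: residue = g(a) at a = -3 + sqrt(19), which is 79/518 - (87/1406)*sqrt(19).

The residue is 79/518 - (87/1406)*sqrt(19).


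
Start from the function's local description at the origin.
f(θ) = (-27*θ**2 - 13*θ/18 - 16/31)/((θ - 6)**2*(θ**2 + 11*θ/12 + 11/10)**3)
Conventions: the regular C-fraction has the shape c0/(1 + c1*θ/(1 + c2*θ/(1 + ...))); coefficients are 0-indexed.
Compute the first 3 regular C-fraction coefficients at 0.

The regular C-fraction coefficients are [-4000/371349, 221/288, 45054637/700128].

Taylor coefficients (expand at 0): a_0 = -4000/371349, a_1 = 27625/3342141, a_2 = -118728875/220581306.
c0 = a_0 = -4000/371349. Peel one level at a time: if S = 1 + c*θ/S' with S'(0) = 1, then c is the θ-coefficient of S and S' = c*θ/(S - 1).
S_1 = c0/f = 1 + (221/288)*θ + (-45054637/912384)*θ^2 + ...; c1 = 221/288.
S_2 = c1*θ/(S_1 - 1) = 1 + (45054637/700128)*θ + ...; c2 = 45054637/700128.


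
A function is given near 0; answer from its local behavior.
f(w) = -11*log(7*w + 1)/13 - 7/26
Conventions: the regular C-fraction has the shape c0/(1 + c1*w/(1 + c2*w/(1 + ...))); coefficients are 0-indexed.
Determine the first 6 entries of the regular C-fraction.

Taylor coefficients (expand at 0): a_0 = -7/26, a_1 = -77/13, a_2 = 539/26, a_3 = -3773/39, a_4 = 26411/52, a_5 = -184877/65.
c0 = a_0 = -7/26. Peel one level at a time: if S = 1 + c*w/S' with S'(0) = 1, then c is the w-coefficient of S and S' = c*w/(S - 1).
S_1 = c0/f = 1 + (-22)*w + (561)*w^2 + ...; c1 = -22.
S_2 = c1*w/(S_1 - 1) = 1 + (51/2)*w + (-49/12)*w^2 + ...; c2 = 51/2.
S_3 = c2*w/(S_2 - 1) = 1 + (49/306)*w + (-25039/46818)*w^2 + ...; c3 = 49/306.
S_4 = c3*w/(S_3 - 1) = 1 + (511/153)*w + (-49/15)*w^2 + ...; c4 = 511/153.
S_5 = c4*w/(S_4 - 1) = 1 + (357/365)*w + ...; c5 = 357/365.

The regular C-fraction coefficients are [-7/26, -22, 51/2, 49/306, 511/153, 357/365].


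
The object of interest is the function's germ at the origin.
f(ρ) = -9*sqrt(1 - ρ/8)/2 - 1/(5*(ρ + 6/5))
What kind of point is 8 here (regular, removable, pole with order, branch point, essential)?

The point is an algebraic (square-root) branch point.

The term (-9/2)*sqrt(1 - ρ/(8)) has argument 1 - 8/(8) = 0 at 8: a square-root (algebraic, two-sheeted) branch point; the remaining terms are analytic or single-valued there.


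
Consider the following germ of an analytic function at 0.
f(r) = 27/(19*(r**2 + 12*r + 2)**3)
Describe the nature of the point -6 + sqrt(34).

The point is a pole of order 3.

The denominator factor r**2 + 12*r + 2 vanishes at -6 + sqrt(34) and appears to the power 3; the numerator there equals 27/19, nonzero, and no other factor vanishes.
Hence a pole whose order is the multiplicity, 3.


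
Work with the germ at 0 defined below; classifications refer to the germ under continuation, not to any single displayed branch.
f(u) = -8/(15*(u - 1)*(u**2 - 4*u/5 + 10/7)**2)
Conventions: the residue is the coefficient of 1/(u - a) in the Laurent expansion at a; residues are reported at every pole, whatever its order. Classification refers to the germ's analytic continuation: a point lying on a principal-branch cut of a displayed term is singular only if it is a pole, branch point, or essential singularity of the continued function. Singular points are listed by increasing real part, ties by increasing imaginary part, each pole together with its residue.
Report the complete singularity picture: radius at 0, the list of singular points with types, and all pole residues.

Radius of convergence at 0: 1.
At (2/5) - ((1/35)*sqrt(1554))*i: a pole of order 2; residue (980/9747) + ((2205/988418)*sqrt(1554))*i.
At (2/5) + ((1/35)*sqrt(1554))*i: a pole of order 2; residue (980/9747) - ((2205/988418)*sqrt(1554))*i.
At 1: a pole of order 1; residue -1960/9747.


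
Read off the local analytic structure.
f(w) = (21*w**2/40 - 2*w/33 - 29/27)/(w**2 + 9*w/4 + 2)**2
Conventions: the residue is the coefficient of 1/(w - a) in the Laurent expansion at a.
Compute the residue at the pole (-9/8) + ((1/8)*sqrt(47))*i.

The residue is -((8384/3280365)*sqrt(47))*i.

The factor w**2 + 9*w/4 + 2 splits as (w - a)(w - a') with a = (-9/8) + ((1/8)*sqrt(47))*i, a' = (-9/8) - ((1/8)*sqrt(47))*i. At the order-2 pole a set g(w) = (w - a)^2*f(w) = [21*w**2/40 - 2*w/33 - 29/27] / (w - a')^2.
Order-2 pole: residue = g'(a); g'((-9/8) + ((1/8)*sqrt(47))*i) = -((8384/3280365)*sqrt(47))*i, so the residue is -((8384/3280365)*sqrt(47))*i.


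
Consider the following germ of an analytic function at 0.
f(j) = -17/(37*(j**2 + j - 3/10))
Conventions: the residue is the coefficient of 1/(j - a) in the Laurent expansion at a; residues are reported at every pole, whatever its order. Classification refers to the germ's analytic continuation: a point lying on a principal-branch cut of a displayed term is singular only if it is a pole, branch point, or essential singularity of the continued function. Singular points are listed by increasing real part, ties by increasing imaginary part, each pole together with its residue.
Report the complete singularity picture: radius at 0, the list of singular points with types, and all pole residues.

Radius of convergence at 0: -1/2 + (1/10)*sqrt(55).
At -1/2 - (1/10)*sqrt(55): a pole of order 1; residue (17/407)*sqrt(55).
At -1/2 + (1/10)*sqrt(55): a pole of order 1; residue -(17/407)*sqrt(55).

Denominator factor (j**2 + j - 3/10): discriminant 11/5, real irrational roots -1/2 + (1/10)*sqrt(55) and -1/2 - (1/10)*sqrt(55); poles of order 1, moduli -1/2 + (1/10)*sqrt(55) and 1/2 + (1/10)*sqrt(55).
The radius of convergence is the smallest modulus among the singular points: -1/2 + (1/10)*sqrt(55).
The factor j**2 + j - 3/10 splits as (j - a)(j - a') with a = -1/2 - (1/10)*sqrt(55), a' = -1/2 + (1/10)*sqrt(55). At the order-1 pole a set g(j) = (j - a)*f(j) = [-17/37] / (j - a').
Simple pole: residue = g(a) at a = -1/2 - (1/10)*sqrt(55), which is (17/407)*sqrt(55).
The factor j**2 + j - 3/10 splits as (j - a)(j - a') with a = -1/2 + (1/10)*sqrt(55), a' = -1/2 - (1/10)*sqrt(55). At the order-1 pole a set g(j) = (j - a)*f(j) = [-17/37] / (j - a').
Simple pole: residue = g(a) at a = -1/2 + (1/10)*sqrt(55), which is -(17/407)*sqrt(55).
List the singular points by increasing real part (a conjugate pair: the negative imaginary part first).


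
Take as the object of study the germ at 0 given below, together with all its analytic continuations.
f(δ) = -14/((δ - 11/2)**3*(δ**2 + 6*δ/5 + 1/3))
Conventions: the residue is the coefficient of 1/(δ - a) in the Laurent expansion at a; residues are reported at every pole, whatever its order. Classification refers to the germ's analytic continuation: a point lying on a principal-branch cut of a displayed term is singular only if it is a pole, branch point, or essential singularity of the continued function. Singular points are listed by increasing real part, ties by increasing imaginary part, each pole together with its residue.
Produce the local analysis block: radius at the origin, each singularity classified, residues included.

Radius of convergence at 0: 3/5 - (1/15)*sqrt(6).
At -3/5 - (1/15)*sqrt(6): a pole of order 1; residue 168824880/11104492391 - (859832820/11104492391)*sqrt(6).
At -3/5 + (1/15)*sqrt(6): a pole of order 1; residue 168824880/11104492391 + (859832820/11104492391)*sqrt(6).
At 11/2: a pole of order 3; residue -337649760/11104492391.


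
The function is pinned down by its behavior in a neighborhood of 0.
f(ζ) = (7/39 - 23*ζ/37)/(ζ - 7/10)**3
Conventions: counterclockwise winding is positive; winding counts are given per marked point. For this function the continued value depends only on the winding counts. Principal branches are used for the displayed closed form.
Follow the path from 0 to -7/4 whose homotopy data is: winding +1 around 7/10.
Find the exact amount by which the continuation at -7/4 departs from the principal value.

Continued minus principal equals 0.

The function is rational, hence single-valued: continuing it around any pole returns the same value, so the difference is 0.


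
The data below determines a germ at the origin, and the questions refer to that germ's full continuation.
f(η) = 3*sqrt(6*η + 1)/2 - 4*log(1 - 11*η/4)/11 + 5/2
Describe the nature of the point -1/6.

The term (3/2)*sqrt(1 - η/(-1/6)) has argument 1 - -1/6/(-1/6) = 0 at -1/6: a square-root (algebraic, two-sheeted) branch point; the remaining terms are analytic or single-valued there.

The point is an algebraic (square-root) branch point.


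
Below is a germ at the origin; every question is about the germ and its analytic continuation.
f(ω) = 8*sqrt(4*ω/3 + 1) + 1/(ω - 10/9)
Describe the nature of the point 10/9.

The point is a pole of order 1.

The denominator factor ω - 10/9 vanishes at 10/9 and appears to the power 1; the numerator there equals 1, nonzero, and no other factor vanishes.
The branch terms are analytic at this point.
Hence a pole whose order is the multiplicity, 1.


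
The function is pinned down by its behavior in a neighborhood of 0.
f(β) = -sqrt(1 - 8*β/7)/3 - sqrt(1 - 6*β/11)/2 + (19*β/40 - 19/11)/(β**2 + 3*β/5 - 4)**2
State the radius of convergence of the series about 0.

Denominator factor (β**2 + 3*β/5 - 4)^2: discriminant 409/25, real irrational roots -3/10 + (1/10)*sqrt(409) and -3/10 - (1/10)*sqrt(409); poles of order 2, moduli -3/10 + (1/10)*sqrt(409) and 3/10 + (1/10)*sqrt(409).
Branch term (-1/3)*sqrt(1 - β/(7/8)): its argument vanishes at β = 7/8, a square-root branch point, modulus 7/8.
Branch term (-1/2)*sqrt(1 - β/(11/6)): its argument vanishes at β = 11/6, a square-root branch point, modulus 11/6.
The radius of convergence is the smallest modulus among the singular points: 7/8.

The radius of convergence is 7/8.


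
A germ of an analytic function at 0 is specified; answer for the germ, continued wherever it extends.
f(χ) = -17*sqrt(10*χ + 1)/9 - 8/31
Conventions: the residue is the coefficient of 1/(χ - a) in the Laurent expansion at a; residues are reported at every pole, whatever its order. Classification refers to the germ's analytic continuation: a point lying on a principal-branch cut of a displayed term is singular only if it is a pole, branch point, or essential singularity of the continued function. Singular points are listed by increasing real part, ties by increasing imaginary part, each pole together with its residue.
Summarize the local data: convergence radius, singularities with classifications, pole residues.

Branch term (-17/9)*sqrt(1 - χ/(-1/10)): its argument vanishes at χ = -1/10, a square-root branch point, modulus 1/10.
The radius of convergence is the smallest modulus among the singular points: 1/10.

Radius of convergence at 0: 1/10.
At -1/10: an algebraic (square-root) branch point.


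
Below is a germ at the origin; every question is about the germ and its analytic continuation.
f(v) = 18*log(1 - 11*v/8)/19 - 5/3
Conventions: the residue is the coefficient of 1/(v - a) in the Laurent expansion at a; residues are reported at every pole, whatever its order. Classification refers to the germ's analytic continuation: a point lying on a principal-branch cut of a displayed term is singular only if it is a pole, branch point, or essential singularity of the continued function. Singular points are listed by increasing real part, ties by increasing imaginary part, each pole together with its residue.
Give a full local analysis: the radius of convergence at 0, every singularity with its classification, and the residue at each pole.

Radius of convergence at 0: 8/11.
At 8/11: a logarithmic branch point.

Branch term (18/19)*log(1 - v/(8/11)): its argument vanishes at v = 8/11, a logarithmic branch point, modulus 8/11.
The radius of convergence is the smallest modulus among the singular points: 8/11.


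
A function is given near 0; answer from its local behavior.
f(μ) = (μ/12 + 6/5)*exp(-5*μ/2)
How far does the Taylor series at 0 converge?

The factor exp(-5*μ/2) is entire and contributes no finite singular point.
The polynomial part has no poles.
No finite singular points: the Taylor series at 0 converges everywhere.

The radius of convergence is infinite.


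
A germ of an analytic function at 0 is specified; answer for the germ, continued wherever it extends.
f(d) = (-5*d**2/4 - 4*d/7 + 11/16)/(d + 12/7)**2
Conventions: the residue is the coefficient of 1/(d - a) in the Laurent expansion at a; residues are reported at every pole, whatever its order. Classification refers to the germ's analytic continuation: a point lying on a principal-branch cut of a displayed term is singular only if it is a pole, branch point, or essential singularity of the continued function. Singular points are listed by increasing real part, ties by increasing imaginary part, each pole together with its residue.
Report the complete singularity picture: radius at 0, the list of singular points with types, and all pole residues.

Radius of convergence at 0: 12/7.
At -12/7: a pole of order 2; residue 26/7.

Denominator factor (d + 12/7)^2: pole of order 2 at -12/7, modulus 12/7.
The radius of convergence is the smallest modulus among the singular points: 12/7.
At the order-2 pole -12/7 set g(d) = (d - (-12/7))^2*f(d) = -5*d**2/4 - 4*d/7 + 11/16.
Order-2 pole: residue = g'(a); g'(-12/7) = 26/7, so the residue is 26/7.


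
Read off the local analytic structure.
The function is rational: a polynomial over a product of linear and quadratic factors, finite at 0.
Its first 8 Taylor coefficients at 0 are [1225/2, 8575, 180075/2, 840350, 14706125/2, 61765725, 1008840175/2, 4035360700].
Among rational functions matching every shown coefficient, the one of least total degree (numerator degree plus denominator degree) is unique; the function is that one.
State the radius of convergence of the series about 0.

No rational of total degree below 2 reproduces all 8 coefficients; solving the [0/2] Pade equations on them gives f(α) = 25/(2*(α - 1/7)**2), whose expansion matches every shown term.
Denominator factor (α - 1/7)^2: pole of order 2 at 1/7, modulus 1/7.
The radius of convergence is the smallest modulus among the singular points: 1/7.

The radius of convergence is 1/7.


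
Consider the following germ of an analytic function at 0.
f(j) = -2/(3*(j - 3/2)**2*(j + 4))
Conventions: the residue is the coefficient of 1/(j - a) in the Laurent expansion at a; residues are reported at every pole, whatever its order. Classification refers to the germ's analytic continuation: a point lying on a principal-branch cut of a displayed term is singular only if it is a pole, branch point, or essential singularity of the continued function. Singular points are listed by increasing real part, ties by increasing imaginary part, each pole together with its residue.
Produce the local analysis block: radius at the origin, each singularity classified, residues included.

Radius of convergence at 0: 3/2.
At -4: a pole of order 1; residue -8/363.
At 3/2: a pole of order 2; residue 8/363.

Denominator factor (j - 3/2)^2: pole of order 2 at 3/2, modulus 3/2.
Denominator factor (j + 4): pole of order 1 at -4, modulus 4.
The radius of convergence is the smallest modulus among the singular points: 3/2.
At the order-1 pole -4 set g(j) = (j - (-4))*f(j) = -2/(3*(j - 3/2)**2).
Simple pole: residue = g(a) at a = -4, which is -8/363.
At the order-2 pole 3/2 set g(j) = (j - (3/2))^2*f(j) = -2/(3*(j + 4)).
Order-2 pole: residue = g'(a); g'(3/2) = 8/363, so the residue is 8/363.
List the singular points by increasing real part (a conjugate pair: the negative imaginary part first).


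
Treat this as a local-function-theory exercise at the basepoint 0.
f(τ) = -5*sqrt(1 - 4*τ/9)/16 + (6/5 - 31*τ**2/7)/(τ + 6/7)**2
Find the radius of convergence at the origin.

The radius of convergence is 6/7.

Denominator factor (τ + 6/7)^2: pole of order 2 at -6/7, modulus 6/7.
Branch term (-5/16)*sqrt(1 - τ/(9/4)): its argument vanishes at τ = 9/4, a square-root branch point, modulus 9/4.
The radius of convergence is the smallest modulus among the singular points: 6/7.


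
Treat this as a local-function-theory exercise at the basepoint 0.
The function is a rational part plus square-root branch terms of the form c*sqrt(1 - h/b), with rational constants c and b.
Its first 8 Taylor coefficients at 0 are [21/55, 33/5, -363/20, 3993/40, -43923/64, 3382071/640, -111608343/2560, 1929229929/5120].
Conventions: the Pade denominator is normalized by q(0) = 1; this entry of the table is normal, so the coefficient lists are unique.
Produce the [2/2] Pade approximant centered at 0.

Taylor coefficients needed (read off): a_0 = 21/55, a_1 = 33/5, a_2 = -363/20, a_3 = 3993/40, a_4 = -43923/64.
Write the denominator as Q(h) = 1 + q1*h + q2*h^2. Requiring Q*f - P = O(h^5) with deg P <= 2 kills the coefficients of h^3..h^4 in Q*f:
  h^3: a_3 + q1*a_2 + q2*a_1 = 0, i.e. 3993/40 + (-363/20)*q1 + (33/5)*q2 = 0.
  h^4: a_4 + q1*a_3 + q2*a_2 = 0, i.e. -43923/64 + (3993/40)*q1 + (-363/20)*q2 = 0.
Solving this linear system: q1 = 33/4, q2 = 121/16.
The numerator is Q*f truncated at degree 2: P0 = a_0 = 21/55; P1 = a_1 + q1*a_0 = 39/4; P2 = a_2 + q1*a_1 + q2*a_0 = 627/16.

The Pade approximant has numerator coefficients [21/55, 39/4, 627/16]; denominator coefficients [1, 33/4, 121/16].


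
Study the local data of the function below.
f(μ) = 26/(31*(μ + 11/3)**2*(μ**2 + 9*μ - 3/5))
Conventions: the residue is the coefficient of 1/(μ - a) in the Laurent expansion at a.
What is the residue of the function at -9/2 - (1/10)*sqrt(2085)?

The residue is 43875/25502119 - (378105/3544794541)*sqrt(2085).

The factor μ**2 + 9*μ - 3/5 splits as (μ - a)(μ - a') with a = -9/2 - (1/10)*sqrt(2085), a' = -9/2 + (1/10)*sqrt(2085). At the order-1 pole a set g(μ) = (μ - a)*f(μ) = [26/(31*(μ + 11/3)**2)] / (μ - a').
Simple pole: residue = g(a) at a = -9/2 - (1/10)*sqrt(2085), which is 43875/25502119 - (378105/3544794541)*sqrt(2085).


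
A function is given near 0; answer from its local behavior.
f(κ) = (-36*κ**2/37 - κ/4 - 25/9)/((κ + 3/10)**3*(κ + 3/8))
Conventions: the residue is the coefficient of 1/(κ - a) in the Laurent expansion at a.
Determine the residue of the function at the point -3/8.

The residue is 60118000/8991.

At the order-1 pole -3/8 set g(κ) = (κ - (-3/8))*f(κ) = (-36*κ**2/37 - κ/4 - 25/9)/(κ + 3/10)**3.
Simple pole: residue = g(a) at a = -3/8, which is 60118000/8991.


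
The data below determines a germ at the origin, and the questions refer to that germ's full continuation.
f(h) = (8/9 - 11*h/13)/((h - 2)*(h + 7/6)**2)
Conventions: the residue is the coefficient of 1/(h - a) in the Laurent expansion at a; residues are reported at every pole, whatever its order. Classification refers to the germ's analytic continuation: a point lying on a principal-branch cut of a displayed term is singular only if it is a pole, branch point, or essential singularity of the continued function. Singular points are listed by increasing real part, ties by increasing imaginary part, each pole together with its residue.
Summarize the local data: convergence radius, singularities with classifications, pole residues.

Radius of convergence at 0: 7/6.
At -7/6: a pole of order 2; residue 376/4693.
At 2: a pole of order 1; residue -376/4693.

Denominator factor (h + 7/6)^2: pole of order 2 at -7/6, modulus 7/6.
Denominator factor (h - 2): pole of order 1 at 2, modulus 2.
The radius of convergence is the smallest modulus among the singular points: 7/6.
At the order-2 pole -7/6 set g(h) = (h - (-7/6))^2*f(h) = (8/9 - 11*h/13)/(h - 2).
Order-2 pole: residue = g'(a); g'(-7/6) = 376/4693, so the residue is 376/4693.
At the order-1 pole 2 set g(h) = (h - (2))*f(h) = (8/9 - 11*h/13)/(h + 7/6)**2.
Simple pole: residue = g(a) at a = 2, which is -376/4693.
List the singular points by increasing real part (a conjugate pair: the negative imaginary part first).


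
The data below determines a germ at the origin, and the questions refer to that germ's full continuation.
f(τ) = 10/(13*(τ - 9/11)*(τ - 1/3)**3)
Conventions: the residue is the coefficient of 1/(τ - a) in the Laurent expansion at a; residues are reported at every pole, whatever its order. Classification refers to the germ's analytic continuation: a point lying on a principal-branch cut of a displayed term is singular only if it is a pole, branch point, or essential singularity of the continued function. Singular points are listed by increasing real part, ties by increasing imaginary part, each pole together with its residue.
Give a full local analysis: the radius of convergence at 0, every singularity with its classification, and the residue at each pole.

Radius of convergence at 0: 1/3.
At 1/3: a pole of order 3; residue -179685/26624.
At 9/11: a pole of order 1; residue 179685/26624.

Denominator factor (τ - 1/3)^3: pole of order 3 at 1/3, modulus 1/3.
Denominator factor (τ - 9/11): pole of order 1 at 9/11, modulus 9/11.
The radius of convergence is the smallest modulus among the singular points: 1/3.
At the order-3 pole 1/3 set g(τ) = (τ - (1/3))^3*f(τ) = 10/(13*(τ - 9/11)).
Order-3 pole: residue = g''(a)/2; g''(1/3) = -179685/13312, so the residue is -179685/26624.
At the order-1 pole 9/11 set g(τ) = (τ - (9/11))*f(τ) = 10/(13*(τ - 1/3)**3).
Simple pole: residue = g(a) at a = 9/11, which is 179685/26624.
List the singular points by increasing real part (a conjugate pair: the negative imaginary part first).


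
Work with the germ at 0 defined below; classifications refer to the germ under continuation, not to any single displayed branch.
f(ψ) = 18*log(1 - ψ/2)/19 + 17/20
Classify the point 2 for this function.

The term (18/19)*log(1 - ψ/(2)) has argument 1 - 2/(2) = 0 at 2: a logarithmic (infinitely-sheeted) branch point; the remaining terms are analytic or single-valued there.

The point is a logarithmic branch point.


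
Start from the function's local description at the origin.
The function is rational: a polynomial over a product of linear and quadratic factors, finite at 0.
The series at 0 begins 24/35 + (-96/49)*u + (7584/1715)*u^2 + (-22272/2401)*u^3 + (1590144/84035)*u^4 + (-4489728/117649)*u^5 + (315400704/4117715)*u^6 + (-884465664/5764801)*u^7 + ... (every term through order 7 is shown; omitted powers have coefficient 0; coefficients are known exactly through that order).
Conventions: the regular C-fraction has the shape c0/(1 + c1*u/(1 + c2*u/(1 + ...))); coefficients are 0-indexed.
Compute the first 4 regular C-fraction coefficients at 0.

The regular C-fraction coefficients are [24/35, 20/7, -3/5, 3/5].

Taylor coefficients (read off): a_0 = 24/35, a_1 = -96/49, a_2 = 7584/1715, a_3 = -22272/2401.
c0 = a_0 = 24/35. Peel one level at a time: if S = 1 + c*u/S' with S'(0) = 1, then c is the u-coefficient of S and S' = c*u/(S - 1).
S_1 = c0/f = 1 + (20/7)*u + (12/7)*u^2 + ...; c1 = 20/7.
S_2 = c1*u/(S_1 - 1) = 1 + (-3/5)*u + (9/25)*u^2 + ...; c2 = -3/5.
S_3 = c2*u/(S_2 - 1) = 1 + (3/5)*u + ...; c3 = 3/5.


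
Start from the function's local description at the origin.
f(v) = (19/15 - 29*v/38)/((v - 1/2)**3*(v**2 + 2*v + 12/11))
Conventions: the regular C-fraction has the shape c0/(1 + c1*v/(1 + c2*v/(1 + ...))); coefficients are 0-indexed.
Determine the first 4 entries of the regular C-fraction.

Taylor coefficients (expand at 0): a_0 = -418/45, a_1 = -16984/513, a_2 = -1849001/15390, a_3 = -33074789/92340.
c0 = a_0 = -418/45. Peel one level at a time: if S = 1 + c*v/S' with S'(0) = 1, then c is the v-coefficient of S and S' = c*v/(S - 1).
S_1 = c0/f = 1 + (-3860/1083)*v + (-360817/1563852)*v^2 + ...; c1 = -3860/1083.
S_2 = c1*v/(S_1 - 1) = 1 + (-360817/5573840)*v + (560232889/238393600)*v^2 + ...; c2 = -360817/5573840.
S_3 = c2*v/(S_2 - 1) = 1 + (202244072929/5571014480)*v + ...; c3 = 202244072929/5571014480.

The regular C-fraction coefficients are [-418/45, -3860/1083, -360817/5573840, 202244072929/5571014480].


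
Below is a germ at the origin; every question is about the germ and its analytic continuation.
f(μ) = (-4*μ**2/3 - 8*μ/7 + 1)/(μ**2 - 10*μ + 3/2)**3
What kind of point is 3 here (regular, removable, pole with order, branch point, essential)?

The point is a regular point.

Denominator factors: μ**2 - 10*μ + 3/2 = -39/2 at μ = 3 — none vanishes.
So the germ continues analytically to 3.


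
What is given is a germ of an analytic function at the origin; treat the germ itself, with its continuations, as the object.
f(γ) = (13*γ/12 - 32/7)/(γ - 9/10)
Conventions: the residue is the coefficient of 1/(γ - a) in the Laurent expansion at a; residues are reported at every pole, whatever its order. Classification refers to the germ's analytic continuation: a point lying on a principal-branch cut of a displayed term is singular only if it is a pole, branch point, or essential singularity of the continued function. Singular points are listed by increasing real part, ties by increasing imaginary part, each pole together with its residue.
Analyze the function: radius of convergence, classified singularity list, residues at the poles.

Denominator factor (γ - 9/10): pole of order 1 at 9/10, modulus 9/10.
The radius of convergence is the smallest modulus among the singular points: 9/10.
At the order-1 pole 9/10 set g(γ) = (γ - (9/10))*f(γ) = 13*γ/12 - 32/7.
Simple pole: residue = g(a) at a = 9/10, which is -1007/280.

Radius of convergence at 0: 9/10.
At 9/10: a pole of order 1; residue -1007/280.


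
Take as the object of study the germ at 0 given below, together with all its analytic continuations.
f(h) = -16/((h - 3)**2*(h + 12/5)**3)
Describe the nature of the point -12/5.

The denominator factor h + 12/5 vanishes at -12/5 and appears to the power 3; the numerator there equals -16, nonzero, and no other factor vanishes.
Hence a pole whose order is the multiplicity, 3.

The point is a pole of order 3.


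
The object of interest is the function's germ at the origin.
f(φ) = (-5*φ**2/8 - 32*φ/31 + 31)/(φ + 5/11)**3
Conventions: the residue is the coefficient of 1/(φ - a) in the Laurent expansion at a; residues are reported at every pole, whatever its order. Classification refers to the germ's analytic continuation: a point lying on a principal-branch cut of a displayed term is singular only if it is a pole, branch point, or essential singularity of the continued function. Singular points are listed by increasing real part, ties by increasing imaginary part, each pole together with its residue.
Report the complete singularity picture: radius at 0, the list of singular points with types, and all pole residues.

Radius of convergence at 0: 5/11.
At -5/11: a pole of order 3; residue -5/8.

Denominator factor (φ + 5/11)^3: pole of order 3 at -5/11, modulus 5/11.
The radius of convergence is the smallest modulus among the singular points: 5/11.
At the order-3 pole -5/11 set g(φ) = (φ - (-5/11))^3*f(φ) = -5*φ**2/8 - 32*φ/31 + 31.
Order-3 pole: residue = g''(a)/2; g''(-5/11) = -5/4, so the residue is -5/8.


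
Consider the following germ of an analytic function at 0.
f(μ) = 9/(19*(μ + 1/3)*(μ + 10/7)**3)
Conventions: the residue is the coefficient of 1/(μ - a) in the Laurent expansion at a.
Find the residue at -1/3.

At the order-1 pole -1/3 set g(μ) = (μ - (-1/3))*f(μ) = 9/(19*(μ + 10/7)**3).
Simple pole: residue = g(a) at a = -1/3, which is 83349/231173.

The residue is 83349/231173.


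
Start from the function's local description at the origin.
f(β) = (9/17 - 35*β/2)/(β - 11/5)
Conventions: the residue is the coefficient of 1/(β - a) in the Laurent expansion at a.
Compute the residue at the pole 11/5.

The residue is -1291/34.

At the order-1 pole 11/5 set g(β) = (β - (11/5))*f(β) = 9/17 - 35*β/2.
Simple pole: residue = g(a) at a = 11/5, which is -1291/34.


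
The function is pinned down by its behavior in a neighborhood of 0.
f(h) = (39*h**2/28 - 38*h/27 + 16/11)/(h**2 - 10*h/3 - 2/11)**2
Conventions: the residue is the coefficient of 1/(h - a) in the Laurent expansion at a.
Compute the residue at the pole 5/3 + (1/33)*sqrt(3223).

The factor h**2 - 10*h/3 - 2/11 splits as (h - a)(h - a') with a = 5/3 + (1/33)*sqrt(3223), a' = 5/3 - (1/33)*sqrt(3223). At the order-2 pole a set g(h) = (h - a)^2*f(h) = [39*h**2/28 - 38*h/27 + 16/11] / (h - a')^2.
Order-2 pole: residue = g'(a); g'(5/3 + (1/33)*sqrt(3223)) = (14275/14422632)*sqrt(3223), so the residue is (14275/14422632)*sqrt(3223).

The residue is (14275/14422632)*sqrt(3223).


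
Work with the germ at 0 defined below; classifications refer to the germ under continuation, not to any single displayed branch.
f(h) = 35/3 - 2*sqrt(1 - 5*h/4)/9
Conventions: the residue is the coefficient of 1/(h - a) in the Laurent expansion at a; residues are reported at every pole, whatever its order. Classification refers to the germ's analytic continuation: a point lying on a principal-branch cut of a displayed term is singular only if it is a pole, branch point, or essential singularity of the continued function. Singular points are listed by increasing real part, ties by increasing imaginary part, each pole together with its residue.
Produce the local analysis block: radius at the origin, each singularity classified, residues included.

Branch term (-2/9)*sqrt(1 - h/(4/5)): its argument vanishes at h = 4/5, a square-root branch point, modulus 4/5.
The radius of convergence is the smallest modulus among the singular points: 4/5.

Radius of convergence at 0: 4/5.
At 4/5: an algebraic (square-root) branch point.


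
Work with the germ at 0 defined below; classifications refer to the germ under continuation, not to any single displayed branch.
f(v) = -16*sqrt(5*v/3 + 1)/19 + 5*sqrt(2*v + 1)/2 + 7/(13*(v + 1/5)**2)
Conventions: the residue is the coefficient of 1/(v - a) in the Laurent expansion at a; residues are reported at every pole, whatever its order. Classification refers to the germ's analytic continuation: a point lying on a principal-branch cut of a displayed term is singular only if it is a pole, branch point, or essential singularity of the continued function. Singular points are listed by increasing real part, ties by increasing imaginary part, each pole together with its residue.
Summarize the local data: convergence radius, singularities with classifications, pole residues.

Radius of convergence at 0: 1/5.
At -3/5: an algebraic (square-root) branch point.
At -1/2: an algebraic (square-root) branch point.
At -1/5: a pole of order 2; residue 0.

Denominator factor (v + 1/5)^2: pole of order 2 at -1/5, modulus 1/5.
Branch term (-16/19)*sqrt(1 - v/(-3/5)): its argument vanishes at v = -3/5, a square-root branch point, modulus 3/5.
Branch term (5/2)*sqrt(1 - v/(-1/2)): its argument vanishes at v = -1/2, a square-root branch point, modulus 1/2.
The radius of convergence is the smallest modulus among the singular points: 1/5.
The branch terms are analytic at -1/5 and contribute nothing to the residue; only the rational part matters.
At the order-2 pole -1/5 set g(v) = (v - (-1/5))^2*(rational part) = 7/13.
Order-2 pole: residue = g'(a); g'(-1/5) = 0, so the residue is 0.
List the singular points by increasing real part (a conjugate pair: the negative imaginary part first).


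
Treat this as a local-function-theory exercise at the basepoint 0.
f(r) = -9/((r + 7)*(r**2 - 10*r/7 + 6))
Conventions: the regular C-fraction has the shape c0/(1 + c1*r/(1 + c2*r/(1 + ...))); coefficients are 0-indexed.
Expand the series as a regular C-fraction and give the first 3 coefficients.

Taylor coefficients (expand at 0): a_0 = -3/14, a_1 = -1/49, a_2 = 109/4116.
c0 = a_0 = -3/14. Peel one level at a time: if S = 1 + c*r/S' with S'(0) = 1, then c is the r-coefficient of S and S' = c*r/(S - 1).
S_1 = c0/f = 1 + (-2/21)*r + (13/98)*r^2 + ...; c1 = -2/21.
S_2 = c1*r/(S_1 - 1) = 1 + (39/28)*r + ...; c2 = 39/28.

The regular C-fraction coefficients are [-3/14, -2/21, 39/28].


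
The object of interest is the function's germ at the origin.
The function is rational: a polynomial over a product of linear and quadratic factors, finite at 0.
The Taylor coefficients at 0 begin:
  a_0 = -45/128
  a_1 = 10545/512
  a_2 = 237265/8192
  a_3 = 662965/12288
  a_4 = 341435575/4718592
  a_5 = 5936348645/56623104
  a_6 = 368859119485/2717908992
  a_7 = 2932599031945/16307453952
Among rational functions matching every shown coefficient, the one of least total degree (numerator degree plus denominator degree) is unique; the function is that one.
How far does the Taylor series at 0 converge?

No rational of total degree below 4 reproduces all 8 coefficients; solving the [1/3] Pade equations on them gives f(δ) = (20*δ - 1/3)/((δ - 8/9)**2*(δ + 6/5)), whose expansion matches every shown term.
Denominator factor (δ - 8/9)^2: pole of order 2 at 8/9, modulus 8/9.
Denominator factor (δ + 6/5): pole of order 1 at -6/5, modulus 6/5.
The radius of convergence is the smallest modulus among the singular points: 8/9.

The radius of convergence is 8/9.


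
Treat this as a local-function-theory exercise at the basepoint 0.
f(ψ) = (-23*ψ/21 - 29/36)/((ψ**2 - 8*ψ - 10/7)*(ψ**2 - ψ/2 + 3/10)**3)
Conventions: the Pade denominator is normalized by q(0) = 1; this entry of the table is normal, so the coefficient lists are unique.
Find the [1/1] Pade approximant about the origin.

The Pade approximant has numerator coefficients [5075/243, -288480575/1124118]; denominator coefficients [1, -301787/23130].

Taylor coefficients needed (expand at 0): a_0 = 5075/243, a_1 = 1285/81, a_2 = 301787/1458.
Write the denominator as Q(ψ) = 1 + q1*ψ. Requiring Q*f - P = O(ψ^3) with deg P <= 1 kills the coefficients of ψ^2..ψ^2 in Q*f:
  ψ^2: a_2 + q1*a_1 = 0, i.e. 301787/1458 + (1285/81)*q1 = 0.
Solving this linear system: q1 = -301787/23130.
The numerator is Q*f truncated at degree 1: P0 = a_0 = 5075/243; P1 = a_1 + q1*a_0 = -288480575/1124118.


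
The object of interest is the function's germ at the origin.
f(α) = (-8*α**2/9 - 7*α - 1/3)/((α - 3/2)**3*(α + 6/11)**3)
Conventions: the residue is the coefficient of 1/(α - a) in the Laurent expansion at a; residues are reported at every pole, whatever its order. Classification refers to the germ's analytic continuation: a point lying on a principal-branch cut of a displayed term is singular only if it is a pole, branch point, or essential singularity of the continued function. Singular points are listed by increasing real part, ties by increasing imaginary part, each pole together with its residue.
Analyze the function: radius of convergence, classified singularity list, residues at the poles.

Radius of convergence at 0: 6/11.
At -6/11: a pole of order 3; residue 110291984/184528125.
At 3/2: a pole of order 3; residue -110291984/184528125.

Denominator factor (α + 6/11)^3: pole of order 3 at -6/11, modulus 6/11.
Denominator factor (α - 3/2)^3: pole of order 3 at 3/2, modulus 3/2.
The radius of convergence is the smallest modulus among the singular points: 6/11.
At the order-3 pole -6/11 set g(α) = (α - (-6/11))^3*f(α) = (-8*α**2/9 - 7*α - 1/3)/(α - 3/2)**3.
Order-3 pole: residue = g''(a)/2; g''(-6/11) = 220583968/184528125, so the residue is 110291984/184528125.
At the order-3 pole 3/2 set g(α) = (α - (3/2))^3*f(α) = (-8*α**2/9 - 7*α - 1/3)/(α + 6/11)**3.
Order-3 pole: residue = g''(a)/2; g''(3/2) = -220583968/184528125, so the residue is -110291984/184528125.
List the singular points by increasing real part (a conjugate pair: the negative imaginary part first).


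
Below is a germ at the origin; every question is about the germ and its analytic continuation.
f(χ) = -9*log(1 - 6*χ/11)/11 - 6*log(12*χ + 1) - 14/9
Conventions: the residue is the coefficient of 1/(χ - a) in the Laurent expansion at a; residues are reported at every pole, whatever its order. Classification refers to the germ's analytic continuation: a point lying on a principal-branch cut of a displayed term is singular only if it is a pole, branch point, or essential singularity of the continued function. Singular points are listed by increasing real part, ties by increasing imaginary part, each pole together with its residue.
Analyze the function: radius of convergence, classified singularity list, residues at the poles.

Radius of convergence at 0: 1/12.
At -1/12: a logarithmic branch point.
At 11/6: a logarithmic branch point.

Branch term (-6)*log(1 - χ/(-1/12)): its argument vanishes at χ = -1/12, a logarithmic branch point, modulus 1/12.
Branch term (-9/11)*log(1 - χ/(11/6)): its argument vanishes at χ = 11/6, a logarithmic branch point, modulus 11/6.
The radius of convergence is the smallest modulus among the singular points: 1/12.
List the singular points by increasing real part (a conjugate pair: the negative imaginary part first).
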